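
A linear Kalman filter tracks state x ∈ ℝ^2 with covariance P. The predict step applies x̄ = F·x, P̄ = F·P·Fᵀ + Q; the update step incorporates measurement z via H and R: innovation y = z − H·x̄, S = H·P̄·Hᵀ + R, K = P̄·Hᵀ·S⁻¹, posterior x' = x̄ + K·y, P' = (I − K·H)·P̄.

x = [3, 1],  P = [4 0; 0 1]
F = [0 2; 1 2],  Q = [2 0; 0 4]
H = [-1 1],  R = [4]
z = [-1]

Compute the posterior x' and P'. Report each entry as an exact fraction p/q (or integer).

x' = [18/7, 19/7]
P' = [40/7 36/7; 36/7 52/7]

x̄ = F·x = [2, 5]
P̄ = F·P·Fᵀ + Q = [6 4; 4 12]
y = z − H·x̄ = [-4]
S = H·P̄·Hᵀ + R = [14]
K = P̄·Hᵀ·S⁻¹ = [-1/7; 4/7]
x' = x̄ + K·y = [18/7, 19/7]
P' = (I − K·H)·P̄ = [40/7 36/7; 36/7 52/7]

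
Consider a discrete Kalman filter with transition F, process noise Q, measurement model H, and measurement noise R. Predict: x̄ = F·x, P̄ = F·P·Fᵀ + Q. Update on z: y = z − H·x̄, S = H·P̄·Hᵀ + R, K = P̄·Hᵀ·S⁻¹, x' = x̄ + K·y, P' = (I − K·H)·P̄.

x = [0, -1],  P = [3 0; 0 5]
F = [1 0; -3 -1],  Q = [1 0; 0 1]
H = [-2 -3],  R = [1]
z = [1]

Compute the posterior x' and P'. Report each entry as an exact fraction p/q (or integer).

x' = [38/103, -59/103]
P' = [463/206 -315/206; -315/206 237/206]

x̄ = F·x = [0, 1]
P̄ = F·P·Fᵀ + Q = [4 -9; -9 33]
y = z − H·x̄ = [4]
S = H·P̄·Hᵀ + R = [206]
K = P̄·Hᵀ·S⁻¹ = [19/206; -81/206]
x' = x̄ + K·y = [38/103, -59/103]
P' = (I − K·H)·P̄ = [463/206 -315/206; -315/206 237/206]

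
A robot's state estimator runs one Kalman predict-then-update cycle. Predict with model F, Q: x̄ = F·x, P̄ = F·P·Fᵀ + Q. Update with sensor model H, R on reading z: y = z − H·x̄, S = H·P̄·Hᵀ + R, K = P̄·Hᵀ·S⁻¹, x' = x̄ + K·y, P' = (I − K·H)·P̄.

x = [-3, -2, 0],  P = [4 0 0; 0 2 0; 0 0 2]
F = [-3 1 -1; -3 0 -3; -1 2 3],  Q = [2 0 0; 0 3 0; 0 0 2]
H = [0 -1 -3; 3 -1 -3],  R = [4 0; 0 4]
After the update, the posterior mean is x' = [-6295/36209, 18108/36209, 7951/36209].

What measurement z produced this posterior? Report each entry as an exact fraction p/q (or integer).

z = [-1, -2]

x̄ = F·x = [7, 9, -1]
P̄ = F·P·Fᵀ + Q = [42 42 10; 42 57 -6; 10 -6 32]
S = H·P̄·Hᵀ + R = [313 93; 93 259]
K = P̄·Hᵀ·S⁻¹ = [-11835/36209 11799/36209; -9096/36209 15429/36209; -8865/36209 -5205/36209]
x' − x̄ = [-259758/36209, -307773/36209, 44160/36209] = K·y
y = (KᵀK)⁻¹·Kᵀ·(x' − x̄) = [5, -17]
z = y + H·x̄ = [5, -17] + [-6, 15] = [-1, -2]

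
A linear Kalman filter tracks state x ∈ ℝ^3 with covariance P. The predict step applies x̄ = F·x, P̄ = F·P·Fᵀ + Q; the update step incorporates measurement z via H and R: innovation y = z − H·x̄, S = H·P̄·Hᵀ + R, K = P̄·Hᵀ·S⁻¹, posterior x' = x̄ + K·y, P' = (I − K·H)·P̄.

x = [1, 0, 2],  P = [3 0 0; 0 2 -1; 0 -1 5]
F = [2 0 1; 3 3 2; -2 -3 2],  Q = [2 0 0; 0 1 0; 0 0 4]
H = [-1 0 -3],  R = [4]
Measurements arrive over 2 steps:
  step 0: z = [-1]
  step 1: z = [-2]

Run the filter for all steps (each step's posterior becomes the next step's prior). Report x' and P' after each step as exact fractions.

step 0: x' = [2294/623, 4568/623, -545/623], P' = [11353/623 16081/623 -3755/623; 16081/623 33113/623 -5391/623; -3755/623 -5391/623 1517/623]
step 1: x' = [383487/2505839, 2847654/2505839, 1505831/2505839], P' = [30813091/2505839 15467692/2505839 -10509329/2505839; 15467692/2505839 36707367/2505839 -6290028/2505839; -10509329/2505839 -6290028/2505839 4695695/2505839]

step 0: x̄ = F·x = [4, 7, 2]
step 0: P̄ = F·P·Fᵀ + Q = [19 25 1; 25 54 -16; 1 -16 66]
step 0: y = z − H·x̄ = [9]
step 0: S = H·P̄·Hᵀ + R = [623]
step 0: K = P̄·Hᵀ·S⁻¹ = [-22/623; 23/623; -199/623]
step 0: x' = x̄ + K·y = [2294/623, 4568/623, -545/623]
step 0: P' = (I − K·H)·P̄ = [11353/623 16081/623 -3755/623; 16081/623 33113/623 -5391/623; -3755/623 -5391/623 1517/623]
step 1: x̄ = F·x = [4043/623, 19496/623, -19382/623]
step 1: P̄ = F·P·Fᵀ + Q = [33155/623 125180/623 -130201/623; 125180/623 586591/623 -608792/623; -130201/623 -608792/623 639693/623]
step 1: y = z − H·x̄ = [-7907/89]
step 1: S = H·P̄·Hᵀ + R = [715954/89]
step 1: K = P̄·Hᵀ·S⁻¹ = [25532/357977; 121514/357977; -127777/357977]
step 1: x' = x̄ + K·y = [383487/2505839, 2847654/2505839, 1505831/2505839]
step 1: P' = (I − K·H)·P̄ = [30813091/2505839 15467692/2505839 -10509329/2505839; 15467692/2505839 36707367/2505839 -6290028/2505839; -10509329/2505839 -6290028/2505839 4695695/2505839]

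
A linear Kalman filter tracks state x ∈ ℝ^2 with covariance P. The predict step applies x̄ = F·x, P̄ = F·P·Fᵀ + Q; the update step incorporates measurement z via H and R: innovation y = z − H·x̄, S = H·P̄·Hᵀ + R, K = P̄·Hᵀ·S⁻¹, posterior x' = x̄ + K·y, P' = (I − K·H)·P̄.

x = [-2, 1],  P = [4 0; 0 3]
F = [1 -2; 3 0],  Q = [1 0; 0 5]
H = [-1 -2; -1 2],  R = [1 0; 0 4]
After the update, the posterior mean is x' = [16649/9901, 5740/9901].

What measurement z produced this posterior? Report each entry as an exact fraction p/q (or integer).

x̄ = F·x = [-4, -6]
P̄ = F·P·Fᵀ + Q = [17 12; 12 41]
S = H·P̄·Hᵀ + R = [230 -147; -147 137]
K = P̄·Hᵀ·S⁻¹ = [-4588/9901 -4417/9901; -2588/9901 2282/9901]
x' − x̄ = [56253/9901, 65146/9901] = K·y
y = (KᵀK)⁻¹·Kᵀ·(x' − x̄) = [-19, 7]
z = y + H·x̄ = [-19, 7] + [16, -8] = [-3, -1]

z = [-3, -1]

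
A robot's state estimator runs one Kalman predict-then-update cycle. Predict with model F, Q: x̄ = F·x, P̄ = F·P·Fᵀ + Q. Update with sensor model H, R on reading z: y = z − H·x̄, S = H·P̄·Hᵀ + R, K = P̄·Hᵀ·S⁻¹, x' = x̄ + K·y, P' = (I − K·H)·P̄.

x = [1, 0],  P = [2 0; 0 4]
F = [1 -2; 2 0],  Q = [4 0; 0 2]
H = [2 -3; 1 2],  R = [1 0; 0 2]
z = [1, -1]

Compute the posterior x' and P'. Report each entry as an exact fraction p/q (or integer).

x' = [-237/2584, -124/323]
P' = [1133/2584 64/323; 64/323 58/323]

x̄ = F·x = [1, 2]
P̄ = F·P·Fᵀ + Q = [22 4; 4 10]
y = z − H·x̄ = [5, -6]
S = H·P̄·Hᵀ + R = [131 -12; -12 80]
K = P̄·Hᵀ·S⁻¹ = [365/1292 2157/5168; -46/323 90/323]
x' = x̄ + K·y = [-237/2584, -124/323]
P' = (I − K·H)·P̄ = [1133/2584 64/323; 64/323 58/323]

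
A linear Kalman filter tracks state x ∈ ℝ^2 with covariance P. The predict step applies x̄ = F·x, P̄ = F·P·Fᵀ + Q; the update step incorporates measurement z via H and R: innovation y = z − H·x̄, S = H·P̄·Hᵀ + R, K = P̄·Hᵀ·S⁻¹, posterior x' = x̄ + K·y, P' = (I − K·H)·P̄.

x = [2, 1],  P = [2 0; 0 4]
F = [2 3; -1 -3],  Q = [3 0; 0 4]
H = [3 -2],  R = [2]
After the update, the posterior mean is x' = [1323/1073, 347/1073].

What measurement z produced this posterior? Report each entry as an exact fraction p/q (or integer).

x̄ = F·x = [7, -5]
P̄ = F·P·Fᵀ + Q = [47 -40; -40 42]
S = H·P̄·Hᵀ + R = [1073]
K = P̄·Hᵀ·S⁻¹ = [221/1073; -204/1073]
x' − x̄ = [-6188/1073, 5712/1073] = K·y
y = (KᵀK)⁻¹·Kᵀ·(x' − x̄) = [-28]
z = y + H·x̄ = [-28] + [31] = [3]

z = [3]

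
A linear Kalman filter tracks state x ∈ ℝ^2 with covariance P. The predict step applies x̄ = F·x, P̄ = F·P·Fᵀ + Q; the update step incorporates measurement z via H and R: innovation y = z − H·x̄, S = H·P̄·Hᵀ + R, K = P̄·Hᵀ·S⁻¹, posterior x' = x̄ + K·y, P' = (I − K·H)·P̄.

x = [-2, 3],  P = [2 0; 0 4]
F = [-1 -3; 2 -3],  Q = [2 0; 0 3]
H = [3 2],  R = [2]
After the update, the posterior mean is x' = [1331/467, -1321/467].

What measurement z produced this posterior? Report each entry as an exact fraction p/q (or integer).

z = [3]

x̄ = F·x = [-7, -13]
P̄ = F·P·Fᵀ + Q = [40 32; 32 47]
S = H·P̄·Hᵀ + R = [934]
K = P̄·Hᵀ·S⁻¹ = [92/467; 95/467]
x' − x̄ = [4600/467, 4750/467] = K·y
y = (KᵀK)⁻¹·Kᵀ·(x' − x̄) = [50]
z = y + H·x̄ = [50] + [-47] = [3]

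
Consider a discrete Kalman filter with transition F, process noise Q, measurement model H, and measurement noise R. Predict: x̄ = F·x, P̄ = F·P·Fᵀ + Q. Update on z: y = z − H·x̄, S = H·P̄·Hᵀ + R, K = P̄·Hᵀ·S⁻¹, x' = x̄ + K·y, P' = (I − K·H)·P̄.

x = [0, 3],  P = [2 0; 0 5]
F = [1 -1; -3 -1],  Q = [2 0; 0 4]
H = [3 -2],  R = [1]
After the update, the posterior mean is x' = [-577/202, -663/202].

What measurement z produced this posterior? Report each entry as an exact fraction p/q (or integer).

x̄ = F·x = [-3, -3]
P̄ = F·P·Fᵀ + Q = [9 -1; -1 27]
S = H·P̄·Hᵀ + R = [202]
K = P̄·Hᵀ·S⁻¹ = [29/202; -57/202]
x' − x̄ = [29/202, -57/202] = K·y
y = (KᵀK)⁻¹·Kᵀ·(x' − x̄) = [1]
z = y + H·x̄ = [1] + [-3] = [-2]

z = [-2]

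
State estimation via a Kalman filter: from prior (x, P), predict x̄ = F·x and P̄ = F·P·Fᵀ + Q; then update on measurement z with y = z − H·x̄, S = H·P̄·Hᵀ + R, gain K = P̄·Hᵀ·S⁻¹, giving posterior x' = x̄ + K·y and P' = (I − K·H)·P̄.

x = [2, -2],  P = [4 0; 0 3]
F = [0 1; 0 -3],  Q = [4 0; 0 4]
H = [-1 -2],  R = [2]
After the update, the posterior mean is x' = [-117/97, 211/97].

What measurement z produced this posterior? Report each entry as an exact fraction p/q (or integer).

z = [-3]

x̄ = F·x = [-2, 6]
P̄ = F·P·Fᵀ + Q = [7 -9; -9 31]
S = H·P̄·Hᵀ + R = [97]
K = P̄·Hᵀ·S⁻¹ = [11/97; -53/97]
x' − x̄ = [77/97, -371/97] = K·y
y = (KᵀK)⁻¹·Kᵀ·(x' − x̄) = [7]
z = y + H·x̄ = [7] + [-10] = [-3]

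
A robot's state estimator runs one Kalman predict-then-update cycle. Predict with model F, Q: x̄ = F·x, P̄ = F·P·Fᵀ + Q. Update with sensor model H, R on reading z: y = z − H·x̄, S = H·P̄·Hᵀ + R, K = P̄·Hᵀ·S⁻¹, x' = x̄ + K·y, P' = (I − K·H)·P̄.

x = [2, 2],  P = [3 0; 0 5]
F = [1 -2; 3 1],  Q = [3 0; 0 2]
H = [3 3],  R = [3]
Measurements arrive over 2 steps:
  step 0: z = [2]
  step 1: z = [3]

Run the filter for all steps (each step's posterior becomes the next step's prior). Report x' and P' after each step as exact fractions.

step 0: x' = [-30/7, 872/175], P' = [107/7 -106/7; -106/7 2683/175]
step 1: x' = [-85207/202849, 284009/202849], P' = [399247/202849 -358806/202849; -358806/202849 385923/202849]

step 0: x̄ = F·x = [-2, 8]
step 0: P̄ = F·P·Fᵀ + Q = [26 -1; -1 34]
step 0: y = z − H·x̄ = [-16]
step 0: S = H·P̄·Hᵀ + R = [525]
step 0: K = P̄·Hᵀ·S⁻¹ = [1/7; 33/175]
step 0: x' = x̄ + K·y = [-30/7, 872/175]
step 0: P' = (I − K·H)·P̄ = [107/7 -106/7; -106/7 2683/175]
step 1: x̄ = F·x = [-2494/175, -1378/175]
step 1: P̄ = F·P·Fᵀ + Q = [24532/175 15909/175; 15909/175 11208/175]
step 1: y = z − H·x̄ = [12141/175]
step 1: S = H·P̄·Hᵀ + R = [608547/175]
step 1: K = P̄·Hᵀ·S⁻¹ = [40441/202849; 27117/202849]
step 1: x' = x̄ + K·y = [-85207/202849, 284009/202849]
step 1: P' = (I − K·H)·P̄ = [399247/202849 -358806/202849; -358806/202849 385923/202849]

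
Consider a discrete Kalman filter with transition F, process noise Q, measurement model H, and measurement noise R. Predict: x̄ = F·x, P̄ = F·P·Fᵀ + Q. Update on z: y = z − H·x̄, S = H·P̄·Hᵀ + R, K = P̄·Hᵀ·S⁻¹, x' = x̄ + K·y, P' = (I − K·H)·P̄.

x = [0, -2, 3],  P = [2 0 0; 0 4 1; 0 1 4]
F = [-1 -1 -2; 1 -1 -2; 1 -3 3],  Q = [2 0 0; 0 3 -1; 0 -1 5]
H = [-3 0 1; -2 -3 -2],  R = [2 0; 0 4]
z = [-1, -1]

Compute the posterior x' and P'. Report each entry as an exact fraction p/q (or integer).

x̄ = F·x = [-4, -4, 15]
P̄ = F·P·Fᵀ + Q = [28 22 -11; 22 29 -8; -11 -8 61]
y = z − H·x̄ = [-28, 9]
S = H·P̄·Hᵀ + R = [381 224; 224 701]
K = P̄·Hᵀ·S⁻¹ = [-8839/43381 -3364/43381; -26114/216905 -27239/216905; 82918/216905 -50012/216905]
x' = x̄ + K·y = [43692/43381, -381579/216905, 481763/216905]
P' = (I − K·H)·P̄ = [38563/43381 -86564/43381 98011/43381; -86564/43381 1225324/216905 -1350688/216905; 98011/43381 -1350688/216905 1636001/216905]

x' = [43692/43381, -381579/216905, 481763/216905]
P' = [38563/43381 -86564/43381 98011/43381; -86564/43381 1225324/216905 -1350688/216905; 98011/43381 -1350688/216905 1636001/216905]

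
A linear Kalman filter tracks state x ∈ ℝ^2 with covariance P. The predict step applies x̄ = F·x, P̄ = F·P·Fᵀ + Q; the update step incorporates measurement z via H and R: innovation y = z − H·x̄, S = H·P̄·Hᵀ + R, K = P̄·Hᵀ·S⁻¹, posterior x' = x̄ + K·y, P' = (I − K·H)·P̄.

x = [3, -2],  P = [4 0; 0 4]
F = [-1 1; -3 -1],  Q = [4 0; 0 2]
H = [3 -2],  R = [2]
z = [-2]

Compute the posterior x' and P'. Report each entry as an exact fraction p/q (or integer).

x̄ = F·x = [-5, -7]
P̄ = F·P·Fᵀ + Q = [12 8; 8 42]
y = z − H·x̄ = [-1]
S = H·P̄·Hᵀ + R = [182]
K = P̄·Hᵀ·S⁻¹ = [10/91; -30/91]
x' = x̄ + K·y = [-465/91, -607/91]
P' = (I − K·H)·P̄ = [892/91 1328/91; 1328/91 2022/91]

x' = [-465/91, -607/91]
P' = [892/91 1328/91; 1328/91 2022/91]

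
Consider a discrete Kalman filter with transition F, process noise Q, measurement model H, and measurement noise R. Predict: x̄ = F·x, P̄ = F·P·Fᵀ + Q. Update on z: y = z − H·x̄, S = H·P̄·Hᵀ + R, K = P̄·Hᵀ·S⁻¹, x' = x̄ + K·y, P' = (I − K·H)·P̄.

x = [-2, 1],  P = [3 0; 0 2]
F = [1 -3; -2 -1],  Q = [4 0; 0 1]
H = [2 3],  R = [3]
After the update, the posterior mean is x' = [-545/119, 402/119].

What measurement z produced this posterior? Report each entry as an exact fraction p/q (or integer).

z = [1]

x̄ = F·x = [-5, 3]
P̄ = F·P·Fᵀ + Q = [25 0; 0 15]
S = H·P̄·Hᵀ + R = [238]
K = P̄·Hᵀ·S⁻¹ = [25/119; 45/238]
x' − x̄ = [50/119, 45/119] = K·y
y = (KᵀK)⁻¹·Kᵀ·(x' − x̄) = [2]
z = y + H·x̄ = [2] + [-1] = [1]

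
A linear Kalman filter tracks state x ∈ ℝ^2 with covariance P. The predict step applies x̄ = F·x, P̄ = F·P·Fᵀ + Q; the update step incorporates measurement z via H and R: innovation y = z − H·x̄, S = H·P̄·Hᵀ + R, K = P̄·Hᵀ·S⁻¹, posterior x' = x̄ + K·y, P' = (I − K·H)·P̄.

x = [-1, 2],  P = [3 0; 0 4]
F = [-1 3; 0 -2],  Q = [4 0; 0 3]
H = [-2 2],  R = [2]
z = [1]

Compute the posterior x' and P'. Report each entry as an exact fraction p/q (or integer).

x̄ = F·x = [7, -4]
P̄ = F·P·Fᵀ + Q = [43 -24; -24 19]
y = z − H·x̄ = [23]
S = H·P̄·Hᵀ + R = [442]
K = P̄·Hᵀ·S⁻¹ = [-67/221; 43/221]
x' = x̄ + K·y = [6/221, 105/221]
P' = (I − K·H)·P̄ = [525/221 458/221; 458/221 501/221]

x' = [6/221, 105/221]
P' = [525/221 458/221; 458/221 501/221]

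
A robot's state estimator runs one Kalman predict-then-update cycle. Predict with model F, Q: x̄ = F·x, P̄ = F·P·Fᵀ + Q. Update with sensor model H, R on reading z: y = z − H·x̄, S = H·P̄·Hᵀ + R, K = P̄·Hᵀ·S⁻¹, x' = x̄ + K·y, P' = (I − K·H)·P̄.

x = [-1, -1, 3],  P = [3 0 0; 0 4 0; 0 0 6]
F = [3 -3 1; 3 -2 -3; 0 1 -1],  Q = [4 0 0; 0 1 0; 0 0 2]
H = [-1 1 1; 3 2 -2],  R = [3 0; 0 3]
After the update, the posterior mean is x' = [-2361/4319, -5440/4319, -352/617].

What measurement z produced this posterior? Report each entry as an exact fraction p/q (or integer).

z = [-1, -3]

x̄ = F·x = [3, -10, -4]
P̄ = F·P·Fᵀ + Q = [73 33 -18; 33 98 10; -18 10 12]
S = H·P̄·Hᵀ + R = [176 -104; -104 1632]
K = P̄·Hᵀ·S⁻¹ = [-7659/34552 1577/8638; 18875/34552 7025/34552; 529/2468 -27/1234]
x' − x̄ = [-15318/4319, 37750/4319, 2116/617] = K·y
y = (KᵀK)⁻¹·Kᵀ·(x' − x̄) = [16, 0]
z = y + H·x̄ = [16, 0] + [-17, -3] = [-1, -3]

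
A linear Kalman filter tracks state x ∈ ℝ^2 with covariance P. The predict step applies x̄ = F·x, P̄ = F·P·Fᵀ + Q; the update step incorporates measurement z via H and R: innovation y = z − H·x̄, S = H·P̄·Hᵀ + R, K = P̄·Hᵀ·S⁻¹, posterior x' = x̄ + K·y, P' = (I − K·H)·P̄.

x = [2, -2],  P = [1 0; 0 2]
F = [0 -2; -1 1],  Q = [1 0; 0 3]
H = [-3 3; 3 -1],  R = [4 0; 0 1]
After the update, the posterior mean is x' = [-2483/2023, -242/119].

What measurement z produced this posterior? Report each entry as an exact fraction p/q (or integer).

x̄ = F·x = [4, -4]
P̄ = F·P·Fᵀ + Q = [9 -4; -4 6]
S = H·P̄·Hᵀ + R = [211 -147; -147 112]
K = P̄·Hᵀ·S⁻¹ = [27/289 808/2023; 6/17 36/119]
x' − x̄ = [-10575/2023, 234/119] = K·y
y = (KᵀK)⁻¹·Kᵀ·(x' − x̄) = [21, -18]
z = y + H·x̄ = [21, -18] + [-24, 16] = [-3, -2]

z = [-3, -2]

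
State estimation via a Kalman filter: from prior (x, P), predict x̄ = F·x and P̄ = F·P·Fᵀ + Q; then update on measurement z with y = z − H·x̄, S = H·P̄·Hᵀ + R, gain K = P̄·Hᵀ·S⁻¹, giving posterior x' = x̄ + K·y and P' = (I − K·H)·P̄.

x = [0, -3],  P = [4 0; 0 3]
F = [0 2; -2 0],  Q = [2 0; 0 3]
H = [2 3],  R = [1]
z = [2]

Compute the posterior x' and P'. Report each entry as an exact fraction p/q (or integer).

x' = [-244/57, 7/2]
P' = [602/57 -7; -7 19/4]

x̄ = F·x = [-6, 0]
P̄ = F·P·Fᵀ + Q = [14 0; 0 19]
y = z − H·x̄ = [14]
S = H·P̄·Hᵀ + R = [228]
K = P̄·Hᵀ·S⁻¹ = [7/57; 1/4]
x' = x̄ + K·y = [-244/57, 7/2]
P' = (I − K·H)·P̄ = [602/57 -7; -7 19/4]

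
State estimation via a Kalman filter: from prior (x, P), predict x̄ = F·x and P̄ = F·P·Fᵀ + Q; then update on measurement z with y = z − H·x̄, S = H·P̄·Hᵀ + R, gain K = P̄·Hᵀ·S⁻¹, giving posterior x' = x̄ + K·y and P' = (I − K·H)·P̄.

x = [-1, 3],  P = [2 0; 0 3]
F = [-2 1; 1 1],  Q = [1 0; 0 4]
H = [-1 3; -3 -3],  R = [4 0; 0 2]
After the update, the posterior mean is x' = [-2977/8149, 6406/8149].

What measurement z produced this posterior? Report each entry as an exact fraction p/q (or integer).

z = [3, -1]

x̄ = F·x = [5, 2]
P̄ = F·P·Fᵀ + Q = [12 -1; -1 9]
S = H·P̄·Hᵀ + R = [103 -39; -39 173]
K = P̄·Hᵀ·S⁻¹ = [-1941/8149 -1992/8149; 1954/8149 -690/8149]
x' − x̄ = [-43722/8149, -9892/8149] = K·y
y = (KᵀK)⁻¹·Kᵀ·(x' − x̄) = [2, 20]
z = y + H·x̄ = [2, 20] + [1, -21] = [3, -1]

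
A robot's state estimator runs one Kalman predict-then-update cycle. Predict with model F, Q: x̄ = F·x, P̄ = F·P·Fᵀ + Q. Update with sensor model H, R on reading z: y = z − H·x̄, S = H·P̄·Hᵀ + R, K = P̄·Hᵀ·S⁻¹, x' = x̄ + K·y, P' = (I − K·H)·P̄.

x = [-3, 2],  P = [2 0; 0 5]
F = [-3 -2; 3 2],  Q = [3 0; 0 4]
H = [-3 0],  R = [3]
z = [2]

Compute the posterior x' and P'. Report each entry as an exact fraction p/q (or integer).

x' = [-77/124, 13/62]
P' = [41/124 -19/62; -19/62 219/31]

x̄ = F·x = [5, -5]
P̄ = F·P·Fᵀ + Q = [41 -38; -38 42]
y = z − H·x̄ = [17]
S = H·P̄·Hᵀ + R = [372]
K = P̄·Hᵀ·S⁻¹ = [-41/124; 19/62]
x' = x̄ + K·y = [-77/124, 13/62]
P' = (I − K·H)·P̄ = [41/124 -19/62; -19/62 219/31]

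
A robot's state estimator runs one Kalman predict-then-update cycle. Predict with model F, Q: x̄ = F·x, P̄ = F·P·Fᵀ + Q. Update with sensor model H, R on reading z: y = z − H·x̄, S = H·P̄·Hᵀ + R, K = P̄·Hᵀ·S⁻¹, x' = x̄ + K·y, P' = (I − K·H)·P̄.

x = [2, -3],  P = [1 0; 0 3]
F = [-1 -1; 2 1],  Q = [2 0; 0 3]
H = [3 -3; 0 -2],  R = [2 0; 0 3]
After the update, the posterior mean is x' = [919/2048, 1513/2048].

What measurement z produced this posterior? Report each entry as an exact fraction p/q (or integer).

x̄ = F·x = [1, 1]
P̄ = F·P·Fᵀ + Q = [6 -5; -5 10]
S = H·P̄·Hᵀ + R = [236 90; 90 43]
K = P̄·Hᵀ·S⁻¹ = [519/2048 -305/1024; -135/2048 -335/1024]
x' − x̄ = [-1129/2048, -535/2048] = K·y
y = (KᵀK)⁻¹·Kᵀ·(x' − x̄) = [-1, 1]
z = y + H·x̄ = [-1, 1] + [0, -2] = [-1, -1]

z = [-1, -1]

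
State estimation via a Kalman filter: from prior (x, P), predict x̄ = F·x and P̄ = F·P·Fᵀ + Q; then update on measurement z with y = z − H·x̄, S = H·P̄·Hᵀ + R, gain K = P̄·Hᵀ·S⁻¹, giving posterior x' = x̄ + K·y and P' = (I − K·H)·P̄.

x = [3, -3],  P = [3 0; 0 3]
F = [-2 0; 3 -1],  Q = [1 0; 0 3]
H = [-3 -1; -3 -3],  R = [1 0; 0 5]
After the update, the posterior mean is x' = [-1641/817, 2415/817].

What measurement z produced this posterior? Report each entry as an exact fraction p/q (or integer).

x̄ = F·x = [-6, 12]
P̄ = F·P·Fᵀ + Q = [13 -18; -18 33]
S = H·P̄·Hᵀ + R = [43 0; 0 95]
K = P̄·Hᵀ·S⁻¹ = [-21/43 3/19; 21/43 -9/19]
x' − x̄ = [3261/817, -7389/817] = K·y
y = (KᵀK)⁻¹·Kᵀ·(x' − x̄) = [-3, 16]
z = y + H·x̄ = [-3, 16] + [6, -18] = [3, -2]

z = [3, -2]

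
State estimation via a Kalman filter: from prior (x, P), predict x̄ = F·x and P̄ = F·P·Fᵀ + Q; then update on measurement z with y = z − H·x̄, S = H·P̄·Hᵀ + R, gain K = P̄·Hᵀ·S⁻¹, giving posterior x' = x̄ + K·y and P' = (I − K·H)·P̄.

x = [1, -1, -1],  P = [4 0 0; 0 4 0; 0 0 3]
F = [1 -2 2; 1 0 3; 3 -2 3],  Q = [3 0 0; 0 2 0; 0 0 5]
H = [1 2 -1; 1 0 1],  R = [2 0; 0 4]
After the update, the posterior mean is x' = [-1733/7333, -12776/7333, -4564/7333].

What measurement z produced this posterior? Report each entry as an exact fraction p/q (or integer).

x̄ = F·x = [1, -2, 2]
P̄ = F·P·Fᵀ + Q = [35 22 46; 22 33 39; 46 39 84]
S = H·P̄·Hᵀ + R = [93 73; 73 215]
K = P̄·Hᵀ·S⁻¹ = [591/7333 2562/7333; 3041/7333 1048/7333; -445/7333 4585/7333]
x' − x̄ = [-9066/7333, 1890/7333, -19230/7333] = K·y
y = (KᵀK)⁻¹·Kᵀ·(x' − x̄) = [2, -4]
z = y + H·x̄ = [2, -4] + [-5, 3] = [-3, -1]

z = [-3, -1]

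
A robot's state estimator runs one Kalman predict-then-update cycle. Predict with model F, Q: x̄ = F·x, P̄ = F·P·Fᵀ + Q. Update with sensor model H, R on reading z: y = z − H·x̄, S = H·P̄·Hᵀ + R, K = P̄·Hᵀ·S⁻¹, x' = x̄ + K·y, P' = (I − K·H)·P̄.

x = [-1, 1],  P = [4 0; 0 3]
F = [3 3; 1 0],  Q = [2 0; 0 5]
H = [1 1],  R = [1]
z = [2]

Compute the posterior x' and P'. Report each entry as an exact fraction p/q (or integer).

x' = [7/3, -4/11]
P' = [46/9 -13/3; -13/3 50/11]

x̄ = F·x = [0, -1]
P̄ = F·P·Fᵀ + Q = [65 12; 12 9]
y = z − H·x̄ = [3]
S = H·P̄·Hᵀ + R = [99]
K = P̄·Hᵀ·S⁻¹ = [7/9; 7/33]
x' = x̄ + K·y = [7/3, -4/11]
P' = (I − K·H)·P̄ = [46/9 -13/3; -13/3 50/11]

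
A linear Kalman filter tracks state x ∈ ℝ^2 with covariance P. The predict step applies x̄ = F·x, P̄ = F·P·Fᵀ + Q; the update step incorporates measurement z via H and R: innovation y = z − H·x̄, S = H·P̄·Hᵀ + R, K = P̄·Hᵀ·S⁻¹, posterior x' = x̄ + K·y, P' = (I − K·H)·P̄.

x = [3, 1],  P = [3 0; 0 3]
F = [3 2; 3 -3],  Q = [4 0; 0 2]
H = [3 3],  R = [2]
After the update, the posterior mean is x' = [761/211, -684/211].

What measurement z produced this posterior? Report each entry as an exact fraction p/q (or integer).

x̄ = F·x = [11, 6]
P̄ = F·P·Fᵀ + Q = [43 9; 9 56]
S = H·P̄·Hᵀ + R = [1055]
K = P̄·Hᵀ·S⁻¹ = [156/1055; 39/211]
x' − x̄ = [-1560/211, -1950/211] = K·y
y = (KᵀK)⁻¹·Kᵀ·(x' − x̄) = [-50]
z = y + H·x̄ = [-50] + [51] = [1]

z = [1]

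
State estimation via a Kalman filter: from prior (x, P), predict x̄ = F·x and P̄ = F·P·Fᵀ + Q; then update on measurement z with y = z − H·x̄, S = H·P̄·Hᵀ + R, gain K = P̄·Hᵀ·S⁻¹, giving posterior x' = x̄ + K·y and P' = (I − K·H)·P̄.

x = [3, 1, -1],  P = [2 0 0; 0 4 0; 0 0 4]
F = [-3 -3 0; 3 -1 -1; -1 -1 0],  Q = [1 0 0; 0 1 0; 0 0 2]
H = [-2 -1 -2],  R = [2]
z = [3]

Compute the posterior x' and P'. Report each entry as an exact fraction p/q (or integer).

x̄ = F·x = [-12, 9, -4]
P̄ = F·P·Fᵀ + Q = [55 -6 18; -6 27 -2; 18 -2 8]
y = z − H·x̄ = [-20]
S = H·P̄·Hᵀ + R = [393]
K = P̄·Hᵀ·S⁻¹ = [-140/393; -11/393; -50/393]
x' = x̄ + K·y = [-1916/393, 3757/393, -572/393]
P' = (I − K·H)·P̄ = [2015/393 -3898/393 74/393; -3898/393 10490/393 -1336/393; 74/393 -1336/393 644/393]

x' = [-1916/393, 3757/393, -572/393]
P' = [2015/393 -3898/393 74/393; -3898/393 10490/393 -1336/393; 74/393 -1336/393 644/393]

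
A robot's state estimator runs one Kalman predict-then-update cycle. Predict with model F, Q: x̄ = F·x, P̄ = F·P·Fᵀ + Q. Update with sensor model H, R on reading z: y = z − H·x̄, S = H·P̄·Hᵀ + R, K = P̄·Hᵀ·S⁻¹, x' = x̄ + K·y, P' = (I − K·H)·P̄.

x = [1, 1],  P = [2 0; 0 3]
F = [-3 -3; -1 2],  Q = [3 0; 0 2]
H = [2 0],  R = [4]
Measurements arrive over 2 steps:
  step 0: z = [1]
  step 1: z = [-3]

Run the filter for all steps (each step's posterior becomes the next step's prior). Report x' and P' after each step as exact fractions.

step 0: x' = [18/49, -29/49], P' = [48/49 -12/49; -12/49 640/49]
step 1: x' = [-18303/12344, -809/3086], P' = [6123/6172 -915/1543; -915/1543 18378/1543]

step 0: x̄ = F·x = [-6, 1]
step 0: P̄ = F·P·Fᵀ + Q = [48 -12; -12 16]
step 0: y = z − H·x̄ = [13]
step 0: S = H·P̄·Hᵀ + R = [196]
step 0: K = P̄·Hᵀ·S⁻¹ = [24/49; -6/49]
step 0: x' = x̄ + K·y = [18/49, -29/49]
step 0: P' = (I − K·H)·P̄ = [48/49 -12/49; -12/49 640/49]
step 1: x̄ = F·x = [33/49, -76/49]
step 1: P̄ = F·P·Fᵀ + Q = [6123/49 -3660/49; -3660/49 2754/49]
step 1: y = z − H·x̄ = [-213/49]
step 1: S = H·P̄·Hᵀ + R = [24688/49]
step 1: K = P̄·Hᵀ·S⁻¹ = [6123/12344; -915/3086]
step 1: x' = x̄ + K·y = [-18303/12344, -809/3086]
step 1: P' = (I − K·H)·P̄ = [6123/6172 -915/1543; -915/1543 18378/1543]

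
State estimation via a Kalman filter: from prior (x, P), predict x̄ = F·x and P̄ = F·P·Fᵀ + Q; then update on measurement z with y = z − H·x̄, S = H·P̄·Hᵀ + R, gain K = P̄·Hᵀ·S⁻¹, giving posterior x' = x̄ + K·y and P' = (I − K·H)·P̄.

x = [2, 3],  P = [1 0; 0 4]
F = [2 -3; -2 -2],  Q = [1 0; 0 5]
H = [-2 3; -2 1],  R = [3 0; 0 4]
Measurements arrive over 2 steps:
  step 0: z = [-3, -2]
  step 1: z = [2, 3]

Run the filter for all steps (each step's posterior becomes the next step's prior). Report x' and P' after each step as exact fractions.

step 0: x' = [7/45, -88/81], P' = [307/135 422/243; 422/243 3560/2187]
step 1: x' = [11272064/33901249, 36439267/33901249], P' = [50674593/33901249 39129834/33901249; 39129834/33901249 40540840/33901249]

step 0: x̄ = F·x = [-5, -10]
step 0: P̄ = F·P·Fᵀ + Q = [41 20; 20 25]
step 0: y = z − H·x̄ = [17, -2]
step 0: S = H·P̄·Hᵀ + R = [152 79; 79 113]
step 0: K = P̄·Hᵀ·S⁻¹ = [268/1215 -854/1215; 1028/2187 -1009/2187]
step 0: x' = x̄ + K·y = [7/45, -88/81]
step 0: P' = (I − K·H)·P̄ = [307/135 422/243; 422/243 3560/2187]
step 1: x̄ = F·x = [482/135, 754/405]
step 1: P̄ = F·P·Fᵀ + Q = [4747/1215 15104/3645; 15104/3645 377263/10935]
step 1: y = z − H·x̄ = [32/9, 3353/405]
step 1: S = H·P̄·Hᵀ + R = [7544/27 20893/243; 20893/243 410647/10935]
step 1: K = P̄·Hᵀ·S⁻¹ = [5346772/33901249 -15554838/33901249; 14454284/33901249 -9429707/33901249]
step 1: x' = x̄ + K·y = [11272064/33901249, 36439267/33901249]
step 1: P' = (I − K·H)·P̄ = [50674593/33901249 39129834/33901249; 39129834/33901249 40540840/33901249]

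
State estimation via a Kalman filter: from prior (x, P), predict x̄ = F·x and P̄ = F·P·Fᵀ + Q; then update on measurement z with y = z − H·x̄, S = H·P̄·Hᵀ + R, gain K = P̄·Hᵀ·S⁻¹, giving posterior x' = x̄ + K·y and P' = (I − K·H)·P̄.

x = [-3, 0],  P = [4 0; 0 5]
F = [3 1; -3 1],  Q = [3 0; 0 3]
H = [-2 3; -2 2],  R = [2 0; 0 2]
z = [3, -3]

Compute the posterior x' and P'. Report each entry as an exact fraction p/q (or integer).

x' = [14163/3496, 1452/437]
P' = [12763/3496 1211/437; 1211/437 986/437]

x̄ = F·x = [-9, 9]
P̄ = F·P·Fᵀ + Q = [44 -31; -31 44]
y = z − H·x̄ = [-42, -39]
S = H·P̄·Hᵀ + R = [946 750; 750 602]
K = P̄·Hᵀ·S⁻¹ = [1769/3496 -3075/3496; 268/437 -225/437]
x' = x̄ + K·y = [14163/3496, 1452/437]
P' = (I − K·H)·P̄ = [12763/3496 1211/437; 1211/437 986/437]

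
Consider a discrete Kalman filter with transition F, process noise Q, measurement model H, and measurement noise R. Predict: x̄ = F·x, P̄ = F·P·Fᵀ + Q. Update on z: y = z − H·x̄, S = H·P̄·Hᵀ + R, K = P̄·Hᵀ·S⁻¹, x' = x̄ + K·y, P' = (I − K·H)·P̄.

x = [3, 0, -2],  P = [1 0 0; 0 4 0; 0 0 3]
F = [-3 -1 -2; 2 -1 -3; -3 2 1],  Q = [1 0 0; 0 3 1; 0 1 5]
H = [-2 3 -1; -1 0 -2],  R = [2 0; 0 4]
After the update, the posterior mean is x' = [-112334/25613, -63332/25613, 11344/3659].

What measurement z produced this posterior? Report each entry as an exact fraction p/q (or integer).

x̄ = F·x = [-5, 12, -11]
P̄ = F·P·Fᵀ + Q = [26 16 -5; 16 38 -22; -5 -22 33]
S = H·P̄·Hᵀ + R = [401 177; 177 142]
K = P̄·Hᵀ·S⁻¹ = [2974/25613 -6593/25613; 9812/25613 -7180/25613; -263/3659 -1244/3659]
x' − x̄ = [15731/25613, -370688/25613, 51593/3659] = K·y
y = (KᵀK)⁻¹·Kᵀ·(x' − x̄) = [-59, -29]
z = y + H·x̄ = [-59, -29] + [57, 27] = [-2, -2]

z = [-2, -2]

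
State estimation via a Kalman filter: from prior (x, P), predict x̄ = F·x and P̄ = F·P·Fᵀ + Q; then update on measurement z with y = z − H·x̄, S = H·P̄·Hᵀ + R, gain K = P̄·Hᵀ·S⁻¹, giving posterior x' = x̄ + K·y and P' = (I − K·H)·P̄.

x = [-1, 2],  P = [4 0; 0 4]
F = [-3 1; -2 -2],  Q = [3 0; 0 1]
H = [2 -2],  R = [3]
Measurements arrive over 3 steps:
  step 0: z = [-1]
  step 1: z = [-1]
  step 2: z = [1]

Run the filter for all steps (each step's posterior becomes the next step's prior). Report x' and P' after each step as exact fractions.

step 0: x' = [85/179, 152/179], P' = [4781/179 4700/179; 4700/179 4751/179]
step 1: x' = [137389/80761, 176388/80761], P' = [1942739/80761 1996340/80761; 1996340/80761 2110109/80761]
step 2: x' = [7519091/12452393, 941500/12452393], P' = [802616861/37357179 825304580/37357179; 825304580/37357179 875828471/37357179]

step 0: x̄ = F·x = [5, -2]
step 0: P̄ = F·P·Fᵀ + Q = [43 16; 16 33]
step 0: y = z − H·x̄ = [-15]
step 0: S = H·P̄·Hᵀ + R = [179]
step 0: K = P̄·Hᵀ·S⁻¹ = [54/179; -34/179]
step 0: x' = x̄ + K·y = [85/179, 152/179]
step 0: P' = (I − K·H)·P̄ = [4781/179 4700/179; 4700/179 4751/179]
step 1: x̄ = F·x = [-103/179, -474/179]
step 1: P̄ = F·P·Fᵀ + Q = [20117/179 37984/179; 37984/179 75907/179]
step 1: y = z − H·x̄ = [-921/179]
step 1: S = H·P̄·Hᵀ + R = [80761/179]
step 1: K = P̄·Hᵀ·S⁻¹ = [-35734/80761; -75846/80761]
step 1: x' = x̄ + K·y = [137389/80761, 176388/80761]
step 1: P' = (I − K·H)·P̄ = [1942739/80761 1996340/80761; 1996340/80761 2110109/80761]
step 2: x̄ = F·x = [-235779/80761, -627554/80761]
step 2: P̄ = F·P·Fᵀ + Q = [7859003/80761 15421576/80761; 15421576/80761 32262873/80761]
step 2: y = z − H·x̄ = [-702789/80761]
step 2: S = H·P̄·Hᵀ + R = [37357179/80761]
step 2: K = P̄·Hᵀ·S⁻¹ = [-15125146/37357179; -33682594/37357179]
step 2: x' = x̄ + K·y = [7519091/12452393, 941500/12452393]
step 2: P' = (I − K·H)·P̄ = [802616861/37357179 825304580/37357179; 825304580/37357179 875828471/37357179]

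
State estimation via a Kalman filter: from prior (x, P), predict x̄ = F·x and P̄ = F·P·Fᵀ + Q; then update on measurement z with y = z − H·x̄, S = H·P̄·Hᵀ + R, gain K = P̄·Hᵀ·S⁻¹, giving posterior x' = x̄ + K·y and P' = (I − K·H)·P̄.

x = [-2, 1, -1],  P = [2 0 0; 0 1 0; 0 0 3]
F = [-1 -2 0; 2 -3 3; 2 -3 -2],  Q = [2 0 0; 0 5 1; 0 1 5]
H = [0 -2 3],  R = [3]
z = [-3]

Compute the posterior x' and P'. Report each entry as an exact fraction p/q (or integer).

x' = [-16/505, -4266/505, -3341/505]
P' = [4036/505 1206/505 806/505; 1206/505 15141/505 9996/505; 806/505 9996/505 6766/505]

x̄ = F·x = [0, -10, -5]
P̄ = F·P·Fᵀ + Q = [8 2 2; 2 49 0; 2 0 34]
y = z − H·x̄ = [-8]
S = H·P̄·Hᵀ + R = [505]
K = P̄·Hᵀ·S⁻¹ = [2/505; -98/505; 102/505]
x' = x̄ + K·y = [-16/505, -4266/505, -3341/505]
P' = (I − K·H)·P̄ = [4036/505 1206/505 806/505; 1206/505 15141/505 9996/505; 806/505 9996/505 6766/505]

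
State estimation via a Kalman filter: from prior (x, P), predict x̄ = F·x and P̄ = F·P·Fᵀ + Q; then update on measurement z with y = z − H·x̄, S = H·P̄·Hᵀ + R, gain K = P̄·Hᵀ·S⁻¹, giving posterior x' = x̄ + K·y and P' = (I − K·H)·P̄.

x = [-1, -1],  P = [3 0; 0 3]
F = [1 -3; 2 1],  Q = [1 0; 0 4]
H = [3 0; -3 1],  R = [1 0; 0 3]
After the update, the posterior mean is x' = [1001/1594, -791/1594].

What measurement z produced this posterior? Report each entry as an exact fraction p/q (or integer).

z = [2, -2]

x̄ = F·x = [2, -3]
P̄ = F·P·Fᵀ + Q = [31 -3; -3 19]
S = H·P̄·Hᵀ + R = [280 -288; -288 319]
K = P̄·Hᵀ·S⁻¹ = [2019/6376 -12/797; 5193/6376 656/797]
x' − x̄ = [-2187/1594, 3991/1594] = K·y
y = (KᵀK)⁻¹·Kᵀ·(x' − x̄) = [-4, 7]
z = y + H·x̄ = [-4, 7] + [6, -9] = [2, -2]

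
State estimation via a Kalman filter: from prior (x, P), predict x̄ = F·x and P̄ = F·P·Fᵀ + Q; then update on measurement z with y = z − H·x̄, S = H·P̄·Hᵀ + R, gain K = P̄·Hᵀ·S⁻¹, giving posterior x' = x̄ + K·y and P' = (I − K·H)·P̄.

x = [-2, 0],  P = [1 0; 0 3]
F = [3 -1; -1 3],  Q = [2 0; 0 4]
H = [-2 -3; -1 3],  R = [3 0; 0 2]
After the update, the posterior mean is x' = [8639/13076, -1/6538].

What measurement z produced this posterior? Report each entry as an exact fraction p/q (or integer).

z = [-2, -1]

x̄ = F·x = [-6, 2]
P̄ = F·P·Fᵀ + Q = [14 -12; -12 32]
S = H·P̄·Hᵀ + R = [203 -224; -224 376]
K = P̄·Hᵀ·S⁻¹ = [-1024/3269 -597/1868; -360/3269 207/934]
x' − x̄ = [87095/13076, -13077/6538] = K·y
y = (KᵀK)⁻¹·Kᵀ·(x' − x̄) = [-8, -13]
z = y + H·x̄ = [-8, -13] + [6, 12] = [-2, -1]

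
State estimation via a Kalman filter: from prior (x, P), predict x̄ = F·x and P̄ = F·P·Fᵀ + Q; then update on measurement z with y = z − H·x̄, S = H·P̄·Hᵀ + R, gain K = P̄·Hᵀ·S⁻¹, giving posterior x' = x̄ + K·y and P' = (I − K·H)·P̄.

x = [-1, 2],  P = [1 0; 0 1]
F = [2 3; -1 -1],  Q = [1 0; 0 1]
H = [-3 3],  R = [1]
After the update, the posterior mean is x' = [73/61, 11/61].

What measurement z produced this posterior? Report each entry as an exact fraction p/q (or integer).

x̄ = F·x = [4, -1]
P̄ = F·P·Fᵀ + Q = [14 -5; -5 3]
S = H·P̄·Hᵀ + R = [244]
K = P̄·Hᵀ·S⁻¹ = [-57/244; 6/61]
x' − x̄ = [-171/61, 72/61] = K·y
y = (KᵀK)⁻¹·Kᵀ·(x' − x̄) = [12]
z = y + H·x̄ = [12] + [-15] = [-3]

z = [-3]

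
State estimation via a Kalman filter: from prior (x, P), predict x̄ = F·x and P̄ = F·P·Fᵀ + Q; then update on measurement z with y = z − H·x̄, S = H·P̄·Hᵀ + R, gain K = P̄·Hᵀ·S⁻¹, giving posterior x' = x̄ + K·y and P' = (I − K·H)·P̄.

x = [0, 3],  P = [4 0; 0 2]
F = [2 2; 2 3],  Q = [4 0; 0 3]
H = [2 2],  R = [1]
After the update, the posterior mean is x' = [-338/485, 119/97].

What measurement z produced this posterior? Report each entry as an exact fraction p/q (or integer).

x̄ = F·x = [6, 9]
P̄ = F·P·Fᵀ + Q = [28 28; 28 37]
S = H·P̄·Hᵀ + R = [485]
K = P̄·Hᵀ·S⁻¹ = [112/485; 26/97]
x' − x̄ = [-3248/485, -754/97] = K·y
y = (KᵀK)⁻¹·Kᵀ·(x' − x̄) = [-29]
z = y + H·x̄ = [-29] + [30] = [1]

z = [1]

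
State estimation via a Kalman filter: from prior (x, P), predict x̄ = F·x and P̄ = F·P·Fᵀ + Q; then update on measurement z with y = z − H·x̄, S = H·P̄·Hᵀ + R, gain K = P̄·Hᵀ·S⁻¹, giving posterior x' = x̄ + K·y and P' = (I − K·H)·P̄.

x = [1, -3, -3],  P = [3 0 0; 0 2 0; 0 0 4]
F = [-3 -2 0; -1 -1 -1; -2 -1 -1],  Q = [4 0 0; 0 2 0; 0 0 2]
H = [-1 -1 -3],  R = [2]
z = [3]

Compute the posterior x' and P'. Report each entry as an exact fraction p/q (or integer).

x̄ = F·x = [3, 5, 4]
P̄ = F·P·Fᵀ + Q = [39 13 22; 13 11 12; 22 12 20]
y = z − H·x̄ = [23]
S = H·P̄·Hᵀ + R = [462]
K = P̄·Hᵀ·S⁻¹ = [-59/231; -10/77; -47/231]
x' = x̄ + K·y = [-664/231, 155/77, -157/231]
P' = (I − K·H)·P̄ = [2047/231 -179/77 -464/231; -179/77 247/77 -16/77; -464/231 -16/77 202/231]

x' = [-664/231, 155/77, -157/231]
P' = [2047/231 -179/77 -464/231; -179/77 247/77 -16/77; -464/231 -16/77 202/231]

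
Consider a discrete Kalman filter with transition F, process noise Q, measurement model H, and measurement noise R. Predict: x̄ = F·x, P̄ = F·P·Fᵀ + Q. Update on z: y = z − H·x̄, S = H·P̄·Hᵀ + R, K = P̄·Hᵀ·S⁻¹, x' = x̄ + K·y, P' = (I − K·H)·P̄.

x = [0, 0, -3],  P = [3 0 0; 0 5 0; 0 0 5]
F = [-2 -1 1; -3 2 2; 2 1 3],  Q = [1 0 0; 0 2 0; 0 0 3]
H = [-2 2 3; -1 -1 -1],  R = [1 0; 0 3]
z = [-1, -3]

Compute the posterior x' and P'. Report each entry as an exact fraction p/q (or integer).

x̄ = F·x = [-3, -6, -9]
P̄ = F·P·Fᵀ + Q = [23 18 -2; 18 69 22; -2 22 65]
y = z − H·x̄ = [32, -21]
S = H·P̄·Hᵀ + R = [1098 -395; -395 236]
K = P̄·Hᵀ·S⁻¹ = [-19181/103103 -49142/103103; -3407/103103 -53322/103103; 23773/103103 2655/103103]
x' = x̄ + K·y = [108881/103103, 392120/103103, -222946/103103]
P' = (I − K·H)·P̄ = [147935/103103 -278216/103103 277707/103103; -278216/103103 1874385/103103 -1436203/103103; 277707/103103 -1436203/103103 1150531/103103]

x' = [108881/103103, 392120/103103, -222946/103103]
P' = [147935/103103 -278216/103103 277707/103103; -278216/103103 1874385/103103 -1436203/103103; 277707/103103 -1436203/103103 1150531/103103]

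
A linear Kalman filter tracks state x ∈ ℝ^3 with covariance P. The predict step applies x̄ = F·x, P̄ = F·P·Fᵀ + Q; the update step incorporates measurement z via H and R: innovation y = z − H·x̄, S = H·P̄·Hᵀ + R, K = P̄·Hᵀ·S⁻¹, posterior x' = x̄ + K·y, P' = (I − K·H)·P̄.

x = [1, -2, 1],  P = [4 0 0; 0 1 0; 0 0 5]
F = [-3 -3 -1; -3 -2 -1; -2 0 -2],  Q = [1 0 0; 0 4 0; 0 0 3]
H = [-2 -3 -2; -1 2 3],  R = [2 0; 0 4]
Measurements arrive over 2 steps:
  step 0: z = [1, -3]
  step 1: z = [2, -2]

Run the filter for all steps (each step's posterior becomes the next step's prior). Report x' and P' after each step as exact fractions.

step 0: x' = [109793/160445, -36771/160445, -125152/160445], P' = [160632/160445 -161174/160445 120932/160445; -161174/160445 312578/160445 -277534/160445; 120932/160445 -277534/160445 289932/160445]
step 1: x' = [-16814788/967215739, -436273567/967215739, -323022800/967215739], P' = [1631344889/1934431478 -749986960/967215739 1057828831/1934431478; -749986960/967215739 1549881416/967215739 -1373181664/967215739; 1057828831/1934431478 -1373181664/967215739 2962917249/1934431478]

step 0: x̄ = F·x = [2, 0, -4]
step 0: P̄ = F·P·Fᵀ + Q = [51 47 34; 47 49 34; 34 34 39]
step 0: y = z − H·x̄ = [-3, 11]
step 0: S = H·P̄·Hᵀ + R = [2047 -1051; -1051 618]
step 0: K = P̄·Hᵀ·S⁻¹ = [-39803/160445 -30046/160445; -30159/160445 -11568/160445; 5437/160445 48449/160445]
step 0: x' = x̄ + K·y = [109793/160445, -36771/160445, -125152/160445]
step 0: P' = (I − K·H)·P̄ = [160632/160445 -161174/160445 120932/160445; -161174/160445 312578/160445 -277534/160445; 120932/160445 -277534/160445 289932/160445]
step 1: x̄ = F·x = [-93914/160445, -26137/32089, 30718/160445]
step 1: P̄ = F·P·Fᵀ + Q = [868523/160445 106280/32089 -121136/160445; 106280/32089 261816/32089 151256/32089; -121136/160445 151256/32089 3251047/160445]
step 1: y = z − H·x̄ = [-197557/160445, -245588/160445]
step 1: S = H·P̄·Hᵀ + R = [43063962/160445 -35502212/160445; -35502212/160445 43682622/160445]
step 1: K = P̄·Hᵀ·S⁻¹ = [-219606420/967215739 -364451559/1934431478; -201653500/967215739 -67448800/967215739; 49399456/967215739 584549065/1934431478]
step 1: x' = x̄ + K·y = [-16814788/967215739, -436273567/967215739, -323022800/967215739]
step 1: P' = (I − K·H)·P̄ = [1631344889/1934431478 -749986960/967215739 1057828831/1934431478; -749986960/967215739 1549881416/967215739 -1373181664/967215739; 1057828831/1934431478 -1373181664/967215739 2962917249/1934431478]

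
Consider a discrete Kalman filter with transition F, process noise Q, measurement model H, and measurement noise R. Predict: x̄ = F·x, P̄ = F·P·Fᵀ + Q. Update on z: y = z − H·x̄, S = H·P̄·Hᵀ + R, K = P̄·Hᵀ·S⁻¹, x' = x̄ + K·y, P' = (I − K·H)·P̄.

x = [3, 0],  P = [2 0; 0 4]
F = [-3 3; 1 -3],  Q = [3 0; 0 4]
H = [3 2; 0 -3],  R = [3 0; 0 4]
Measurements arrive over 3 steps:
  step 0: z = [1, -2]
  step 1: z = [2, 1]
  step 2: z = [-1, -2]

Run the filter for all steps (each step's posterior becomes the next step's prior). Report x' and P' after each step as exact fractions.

step 0: x̄ = F·x = [-9, 3]
step 0: P̄ = F·P·Fᵀ + Q = [57 -42; -42 42]
step 0: y = z − H·x̄ = [22, 7]
step 0: S = H·P̄·Hᵀ + R = [180 126; 126 382]
step 0: K = P̄·Hᵀ·S⁻¹ = [2893/8814 651/2938; -14/4407 -483/1469]
step 0: x' = x̄ + K·y = [-2009/8814, 2770/4407]
step 0: P' = (I − K·H)·P̄ = [1543/2938 -434/1469; -434/1469 644/1469]
step 1: x̄ = F·x = [7549/2938, -1433/678]
step 1: P̄ = F·P·Fᵀ + Q = [49917/2938 -2049/226; -2049/226 2315/226]
step 1: y = z − H·x̄ = [-13055/8814, -1207/226]
step 1: S = H·P̄·Hᵀ + R = [258803/2938 4551/226; 4551/226 21739/226]
step 1: K = P̄·Hᵀ·S⁻¹ = [7670967/23702954 5096439/23702954; -39442/11851477 -3777957/11851477]
step 1: x' = x̄ + K·y = [22322629/23702954, -4813533/11851477]
step 1: P' = (I − K·H)·P̄ = [12201135/23702954 -3397626/11851477; -3397626/11851477 5037276/11851477]
step 2: x̄ = F·x = [-95849085/23702954, 51203827/23702954]
step 2: P̄ = F·P·Fᵀ + Q = [393904581/23702954 -208817397/23702954; -208817397/23702954 238455431/23702954]
step 2: y = z − H·x̄ = [161436647/23702954, 106205573/23702954]
step 2: S = H·P̄·Hᵀ + R = [2064263051/23702954 448623987/23702954; 448623987/23702954 2240910695/23702954]
step 2: K = P̄·Hᵀ·S⁻¹ = [60380288847/186667267994 40095338607/186667267994; -299082658/93333633997 -29735035965/93333633997]
step 2: x' = x̄ + K·y = [-163943576355/186667267994, 66351637612/93333633997]
step 2: P' = (I − K·H)·P̄ = [96020589831/186667267994 -26730225738/93333633997; -26730225738/93333633997 39646714620/93333633997]

step 0: x' = [-2009/8814, 2770/4407], P' = [1543/2938 -434/1469; -434/1469 644/1469]
step 1: x' = [22322629/23702954, -4813533/11851477], P' = [12201135/23702954 -3397626/11851477; -3397626/11851477 5037276/11851477]
step 2: x' = [-163943576355/186667267994, 66351637612/93333633997], P' = [96020589831/186667267994 -26730225738/93333633997; -26730225738/93333633997 39646714620/93333633997]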